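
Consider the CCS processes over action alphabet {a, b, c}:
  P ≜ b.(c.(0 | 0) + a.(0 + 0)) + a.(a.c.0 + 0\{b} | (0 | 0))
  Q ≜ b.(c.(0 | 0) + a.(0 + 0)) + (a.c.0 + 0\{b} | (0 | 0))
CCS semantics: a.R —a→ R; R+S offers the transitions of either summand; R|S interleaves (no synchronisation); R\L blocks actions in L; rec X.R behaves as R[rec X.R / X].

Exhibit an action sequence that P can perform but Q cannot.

LTS(P): 7 reachable states
  p0 = b.(c.(0 | 0) + a.(0 + 0)) + a.(a.c.0 + 0\{b} | (0 | 0)) → --a--▸ p1, --b--▸ p2
  p1 = a.c.0 + 0\{b} | (0 | 0) → --a--▸ p3
  p2 = c.(0 | 0) + a.(0 + 0) → --a--▸ p4, --c--▸ p5
  p3 = c.0 → --c--▸ p6
  p4 = 0 + 0 → (no moves)
  p5 = 0 | 0 → (no moves)
  p6 = 0 → (no moves)
LTS(Q): 6 reachable states
  q0 = b.(c.(0 | 0) + a.(0 + 0)) + (a.c.0 + 0\{b} | (0 | 0)) → --a--▸ q1, --b--▸ q2
  q1 = c.0 → --c--▸ q3
  q2 = c.(0 | 0) + a.(0 + 0) → --a--▸ q4, --c--▸ q5
  q3 = 0 → (no moves)
  q4 = 0 + 0 → (no moves)
  q5 = 0 | 0 → (no moves)
Executing aa from P (initial set {p0}):
  step 1 (a): {p1}
  step 2 (a): {p3}
  ✓ P
Executing aa from Q (initial set {q0}):
  step 1 (a): {q1}
  step 2 (a): ∅ (Q stuck)

aa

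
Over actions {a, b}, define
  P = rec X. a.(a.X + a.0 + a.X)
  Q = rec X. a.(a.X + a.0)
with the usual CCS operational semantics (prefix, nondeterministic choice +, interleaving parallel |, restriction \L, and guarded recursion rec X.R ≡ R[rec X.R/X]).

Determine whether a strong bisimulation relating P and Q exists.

P ~ Q

LTS(P): 3 reachable states
  s0 = rec X. a.(a.X + a.0 + a.X) :: --a--▸ s1
  s1 = a.(rec X. a.(a.X + a.0 + a.X)) + a.0 + a.(rec X. a.(a.X + a.0 + a.X)) :: --a--▸ s0, --a--▸ s2
  s2 = 0 :: ∅
LTS(Q): 3 reachable states
  t0 = rec X. a.(a.X + a.0) :: --a--▸ t1
  t1 = a.(rec X. a.(a.X + a.0)) + a.0 :: --a--▸ t0, --a--▸ t2
  t2 = 0 :: ∅
Coarsest stable partition (strong bisimilarity classes):
  B0 = {s0, t0}
  B1 = {s1, t1}
  B2 = {s2, t2}
s0 ∈ B0, t0 ∈ B0 → same block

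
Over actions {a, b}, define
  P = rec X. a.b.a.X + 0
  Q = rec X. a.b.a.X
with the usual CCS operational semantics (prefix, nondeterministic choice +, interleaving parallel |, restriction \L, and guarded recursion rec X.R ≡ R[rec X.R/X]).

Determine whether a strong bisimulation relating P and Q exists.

P's transition system — 3 states:
  s0 = rec X. a.b.a.X + 0 has moves =a=> s1
  s1 = b.a.(rec X. a.b.a.X + 0) has moves =b=> s2
  s2 = a.(rec X. a.b.a.X + 0) has moves =a=> s0
Q's transition system — 3 states:
  t0 = rec X. a.b.a.X has moves =a=> t1
  t1 = b.a.(rec X. a.b.a.X) has moves =b=> t2
  t2 = a.(rec X. a.b.a.X) has moves =a=> t0
Coarsest stable partition (strong bisimilarity classes):
  B0 = {s0, t0}
  B1 = {s1, t1}
  B2 = {s2, t2}
s0 ∈ B0, t0 ∈ B0 → same block

P ~ Q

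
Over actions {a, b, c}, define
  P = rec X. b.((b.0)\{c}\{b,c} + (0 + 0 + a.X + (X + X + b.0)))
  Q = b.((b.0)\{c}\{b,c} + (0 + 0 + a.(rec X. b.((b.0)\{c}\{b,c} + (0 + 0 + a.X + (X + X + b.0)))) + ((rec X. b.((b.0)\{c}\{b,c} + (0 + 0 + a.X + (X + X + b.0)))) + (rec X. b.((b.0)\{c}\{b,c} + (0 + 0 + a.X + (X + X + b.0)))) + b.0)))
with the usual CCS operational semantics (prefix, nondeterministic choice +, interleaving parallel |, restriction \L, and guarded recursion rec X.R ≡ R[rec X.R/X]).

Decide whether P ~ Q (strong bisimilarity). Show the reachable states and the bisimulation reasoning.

P's transition system — 3 states:
  u0 = rec X. b.((b.0)\{c}\{b,c} + (0 + 0 + a.X + (X + X + b.0))) | —b→ u1
  u1 = (b.0)\{c}\{b,c} + (0 + 0 + a.(rec X. b.((b.0)\{c}\{b,c} + (0 + 0 + a.X + (X + X + b.0)))) + ((rec X. b.((b.0)\{c}\{b,c} + (0 + 0 + a.X + (X + X + b.0)))) + (rec X. b.((b.0)\{c}\{b,c} + (0 + 0 + a.X + (X + X + b.0)))) + b.0)) | —a→ u0, —b→ u1, —b→ u2
  u2 = 0 | (no moves)
Q's transition system — 4 states:
  v0 = b.((b.0)\{c}\{b,c} + (0 + 0 + a.(rec X. b.((b.0)\{c}\{b,c} + (0 + 0 + a.X + (X + X + b.0)))) + ((rec X. b.((b.0)\{c}\{b,c} + (0 + 0 + a.X + (X + X + b.0)))) + (rec X. b.((b.0)\{c}\{b,c} + (0 + 0 + a.X + (X + X + b.0)))) + b.0))) | —b→ v1
  v1 = (b.0)\{c}\{b,c} + (0 + 0 + a.(rec X. b.((b.0)\{c}\{b,c} + (0 + 0 + a.X + (X + X + b.0)))) + ((rec X. b.((b.0)\{c}\{b,c} + (0 + 0 + a.X + (X + X + b.0)))) + (rec X. b.((b.0)\{c}\{b,c} + (0 + 0 + a.X + (X + X + b.0)))) + b.0)) | —a→ v2, —b→ v1, —b→ v3
  v2 = rec X. b.((b.0)\{c}\{b,c} + (0 + 0 + a.X + (X + X + b.0))) | —b→ v1
  v3 = 0 | (no moves)
Coarsest stable partition (strong bisimilarity classes):
  B0 = {u0, v0, v2}
  B1 = {u1, v1}
  B2 = {u2, v3}
u0 ∈ B0, v0 ∈ B0 → same block

bisimilar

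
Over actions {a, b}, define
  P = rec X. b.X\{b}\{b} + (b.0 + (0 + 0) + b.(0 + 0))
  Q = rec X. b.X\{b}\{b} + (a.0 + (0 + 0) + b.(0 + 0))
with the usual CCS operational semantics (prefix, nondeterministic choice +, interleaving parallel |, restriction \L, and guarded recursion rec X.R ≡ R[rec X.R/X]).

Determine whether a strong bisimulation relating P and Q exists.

LTS(P): 4 reachable states
  m0 = rec X. b.X\{b}\{b} + (b.0 + (0 + 0) + b.(0 + 0)) → —b→ m1, —b→ m2, —b→ m3
  m1 = (rec X. b.X\{b}\{b} + (b.0 + (0 + 0) + b.(0 + 0)))\{b}\{b} → (no moves)
  m2 = 0 → (no moves)
  m3 = 0 + 0 → (no moves)
LTS(Q): 5 reachable states
  n0 = rec X. b.X\{b}\{b} + (a.0 + (0 + 0) + b.(0 + 0)) → —a→ n1, —b→ n2, —b→ n3
  n1 = 0 → (no moves)
  n2 = (rec X. b.X\{b}\{b} + (a.0 + (0 + 0) + b.(0 + 0)))\{b}\{b} → —a→ n4
  n3 = 0 + 0 → (no moves)
  n4 = 0\{b}\{b} → (no moves)
Partition-refinement fixed point:
  B0 = {m0}
  B1 = {m1, m2, m3, n1, n3, n4}
  B2 = {n0}
  B3 = {n2}
m0 ∈ B0, n0 ∈ B2 → different blocks

not bisimilar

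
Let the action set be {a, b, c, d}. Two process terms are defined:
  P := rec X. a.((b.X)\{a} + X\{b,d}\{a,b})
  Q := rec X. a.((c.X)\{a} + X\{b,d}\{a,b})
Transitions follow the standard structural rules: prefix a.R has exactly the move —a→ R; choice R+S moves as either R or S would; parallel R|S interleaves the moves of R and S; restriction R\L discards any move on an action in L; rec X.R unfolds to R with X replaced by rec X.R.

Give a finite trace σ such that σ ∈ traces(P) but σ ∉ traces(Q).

Reachable graph of P (3 states):
  u0 = rec X. a.((b.X)\{a} + X\{b,d}\{a,b}) | ··a··> u1
  u1 = (b.(rec X. a.((b.X)\{a} + X\{b,d}\{a,b})))\{a} + (rec X. a.((b.X)\{a} + X\{b,d}\{a,b}))\{b,d}\{a,b} | ··b··> u2
  u2 = (rec X. a.((b.X)\{a} + X\{b,d}\{a,b}))\{a} | (no moves)
Reachable graph of Q (3 states):
  v0 = rec X. a.((c.X)\{a} + X\{b,d}\{a,b}) | ··a··> v1
  v1 = (c.(rec X. a.((c.X)\{a} + X\{b,d}\{a,b})))\{a} + (rec X. a.((c.X)\{a} + X\{b,d}\{a,b}))\{b,d}\{a,b} | ··c··> v2
  v2 = (rec X. a.((c.X)\{a} + X\{b,d}\{a,b}))\{a} | (no moves)
Executing ab from P (initial set {u0}):
  after a @ step 1: {u1}
  after b @ step 2: {u2}
  ✓ P
Executing ab from Q (initial set {v0}):
  after a @ step 1: {v1}
  after b @ step 2: no successor for Q

ab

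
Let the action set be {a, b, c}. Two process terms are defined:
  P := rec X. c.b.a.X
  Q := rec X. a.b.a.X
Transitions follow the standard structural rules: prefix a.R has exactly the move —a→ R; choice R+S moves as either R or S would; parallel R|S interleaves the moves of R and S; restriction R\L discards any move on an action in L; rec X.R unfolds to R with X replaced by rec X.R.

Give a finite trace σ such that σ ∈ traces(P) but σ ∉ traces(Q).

c

P's transition system — 3 states:
  s0 = rec X. c.b.a.X ⊢ --c--▸ s1
  s1 = b.a.(rec X. c.b.a.X) ⊢ --b--▸ s2
  s2 = a.(rec X. c.b.a.X) ⊢ --a--▸ s0
Q's transition system — 3 states:
  t0 = rec X. a.b.a.X ⊢ --a--▸ t1
  t1 = b.a.(rec X. a.b.a.X) ⊢ --b--▸ t2
  t2 = a.(rec X. a.b.a.X) ⊢ --a--▸ t0
Executing c from P (initial set {s0}):
  step 1 (c): {s1}
  P completes σ.
Executing c from Q (initial set {t0}):
  step 1 (c): ∅ (Q stuck)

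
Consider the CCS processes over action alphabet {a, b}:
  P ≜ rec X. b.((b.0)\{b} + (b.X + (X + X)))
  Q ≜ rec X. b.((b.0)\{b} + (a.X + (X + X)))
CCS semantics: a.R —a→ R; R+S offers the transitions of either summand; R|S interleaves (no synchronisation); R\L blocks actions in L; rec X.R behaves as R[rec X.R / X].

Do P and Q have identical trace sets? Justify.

Reachable graph of P (2 states):
  u0 = rec X. b.((b.0)\{b} + (b.X + (X + X))) | =b=> u1
  u1 = (b.0)\{b} + (b.(rec X. b.((b.0)\{b} + (b.X + (X + X)))) + ((rec X. b.((b.0)\{b} + (b.X + (X + X)))) + (rec X. b.((b.0)\{b} + (b.X + (X + X)))))) | =b=> u0, =b=> u1
Reachable graph of Q (2 states):
  v0 = rec X. b.((b.0)\{b} + (a.X + (X + X))) | =b=> v1
  v1 = (b.0)\{b} + (a.(rec X. b.((b.0)\{b} + (a.X + (X + X)))) + ((rec X. b.((b.0)\{b} + (a.X + (X + X)))) + (rec X. b.((b.0)\{b} + (a.X + (X + X)))))) | =a=> v0, =b=> v1
Executing ba from Q (initial set {v0}):
  [1] b ⇒ {v1}
  [2] a ⇒ {v0}
  — Q admits the full trace.
Executing ba from P (initial set {u0}):
  [1] b ⇒ {u1}
  [2] a ⇒ ∅ (P stuck)

trace-distinct — witness ⟨ba⟩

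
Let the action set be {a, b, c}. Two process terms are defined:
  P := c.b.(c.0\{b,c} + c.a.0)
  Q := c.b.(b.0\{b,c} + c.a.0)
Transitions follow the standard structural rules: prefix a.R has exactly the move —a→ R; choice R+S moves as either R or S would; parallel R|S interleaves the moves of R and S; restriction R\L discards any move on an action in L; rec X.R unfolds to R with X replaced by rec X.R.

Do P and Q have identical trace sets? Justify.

P's transition system — 6 states:
  s0 = c.b.(c.0\{b,c} + c.a.0) has moves -c-> s1
  s1 = b.(c.0\{b,c} + c.a.0) has moves -b-> s2
  s2 = c.0\{b,c} + c.a.0 has moves -c-> s3, -c-> s4
  s3 = 0\{b,c} has moves ∅
  s4 = a.0 has moves -a-> s5
  s5 = 0 has moves ∅
Q's transition system — 6 states:
  t0 = c.b.(b.0\{b,c} + c.a.0) has moves -c-> t1
  t1 = b.(b.0\{b,c} + c.a.0) has moves -b-> t2
  t2 = b.0\{b,c} + c.a.0 has moves -b-> t3, -c-> t4
  t3 = 0\{b,c} has moves ∅
  t4 = a.0 has moves -a-> t5
  t5 = 0 has moves ∅
Executing cbb from Q (initial set {t0}):
  step 1 (c): {t1}
  step 2 (b): {t2}
  step 3 (b): {t3}
  ✓ Q
Executing cbb from P (initial set {s0}):
  step 1 (c): {s1}
  step 2 (b): {s2}
  step 3 (b): ∅ (P stuck)

traces(P) ≠ traces(Q) — witness ⟨cbb⟩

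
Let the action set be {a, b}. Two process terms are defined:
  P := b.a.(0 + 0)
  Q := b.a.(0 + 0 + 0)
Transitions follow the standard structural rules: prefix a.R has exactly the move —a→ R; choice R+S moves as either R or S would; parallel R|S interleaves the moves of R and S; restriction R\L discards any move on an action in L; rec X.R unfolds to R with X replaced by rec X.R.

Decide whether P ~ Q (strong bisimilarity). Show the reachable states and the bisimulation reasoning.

LTS(P): 3 reachable states
  s0 = b.a.(0 + 0) | =b=> s1
  s1 = a.(0 + 0) | =a=> s2
  s2 = 0 + 0 | deadlocked
LTS(Q): 3 reachable states
  t0 = b.a.(0 + 0 + 0) | =b=> t1
  t1 = a.(0 + 0 + 0) | =a=> t2
  t2 = 0 + 0 + 0 | deadlocked
Bisimilarity quotient blocks:
  B0 = {s0, t0}
  B1 = {s1, t1}
  B2 = {s2, t2}
s0 ∈ B0, t0 ∈ B0 → same block

bisimilar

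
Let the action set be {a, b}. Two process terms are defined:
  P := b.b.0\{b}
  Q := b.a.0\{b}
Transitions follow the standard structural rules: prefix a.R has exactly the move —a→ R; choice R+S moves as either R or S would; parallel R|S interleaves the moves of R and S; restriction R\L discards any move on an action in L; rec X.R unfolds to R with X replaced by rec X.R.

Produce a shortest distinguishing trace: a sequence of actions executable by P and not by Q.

bb

LTS(P): 3 reachable states
  u0 = b.b.0\{b} → --b--▸ u1
  u1 = b.0\{b} → --b--▸ u2
  u2 = 0\{b} → ∅
LTS(Q): 3 reachable states
  v0 = b.a.0\{b} → --b--▸ v1
  v1 = a.0\{b} → --a--▸ v2
  v2 = 0\{b} → ∅
Trace ⟨bb⟩ through P, begin at {u0}:
  after b @ step 1: {u1}
  after b @ step 2: {u2}
  P completes σ.
Trace ⟨bb⟩ through Q, begin at {v0}:
  after b @ step 1: {v1}
  after b @ step 2: no successor for Q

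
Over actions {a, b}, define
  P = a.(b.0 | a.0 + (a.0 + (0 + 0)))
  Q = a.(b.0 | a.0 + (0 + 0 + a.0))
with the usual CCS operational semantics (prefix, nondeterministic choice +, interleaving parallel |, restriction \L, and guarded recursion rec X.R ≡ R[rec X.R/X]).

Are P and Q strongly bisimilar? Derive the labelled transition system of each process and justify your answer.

bisimilar

LTS(P): 6 reachable states
  u0 = a.(b.0 | a.0 + (a.0 + (0 + 0))) → =a=> u1
  u1 = b.0 | a.0 + (a.0 + (0 + 0)) → =a=> u2, =a=> u3, =b=> u4
  u2 = 0 → (no moves)
  u3 = b.0 | 0 → =b=> u5
  u4 = 0 | a.0 → =a=> u5
  u5 = 0 | 0 → (no moves)
LTS(Q): 6 reachable states
  v0 = a.(b.0 | a.0 + (0 + 0 + a.0)) → =a=> v1
  v1 = b.0 | a.0 + (0 + 0 + a.0) → =a=> v2, =a=> v3, =b=> v4
  v2 = 0 → (no moves)
  v3 = b.0 | 0 → =b=> v5
  v4 = 0 | a.0 → =a=> v5
  v5 = 0 | 0 → (no moves)
Bisimilarity quotient blocks:
  B0 = {u0, v0}
  B1 = {u1, v1}
  B2 = {u2, u5, v2, v5}
  B3 = {u4, v4}
  B4 = {u3, v3}
u0 ∈ B0, v0 ∈ B0 → same block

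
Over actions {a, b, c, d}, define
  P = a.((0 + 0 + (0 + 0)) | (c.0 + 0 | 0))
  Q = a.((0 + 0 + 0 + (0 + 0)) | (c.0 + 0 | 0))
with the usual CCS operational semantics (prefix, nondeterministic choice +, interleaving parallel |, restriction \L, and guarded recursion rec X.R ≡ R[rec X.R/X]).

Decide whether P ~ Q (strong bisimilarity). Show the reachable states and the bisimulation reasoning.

Reachable graph of P (3 states):
  m0 = a.((0 + 0 + (0 + 0)) | (c.0 + 0 | 0)) has moves --a--▸ m1
  m1 = (0 + 0 + (0 + 0)) | (c.0 + 0 | 0) has moves --c--▸ m2
  m2 = (0 + 0 + (0 + 0)) | 0 has moves stopped
Reachable graph of Q (3 states):
  n0 = a.((0 + 0 + 0 + (0 + 0)) | (c.0 + 0 | 0)) has moves --a--▸ n1
  n1 = (0 + 0 + 0 + (0 + 0)) | (c.0 + 0 | 0) has moves --c--▸ n2
  n2 = (0 + 0 + 0 + (0 + 0)) | 0 has moves stopped
Partition-refinement fixed point:
  B0 = {m0, n0}
  B1 = {m1, n1}
  B2 = {m2, n2}
m0 ∈ B0, n0 ∈ B0 → same block

P ~ Q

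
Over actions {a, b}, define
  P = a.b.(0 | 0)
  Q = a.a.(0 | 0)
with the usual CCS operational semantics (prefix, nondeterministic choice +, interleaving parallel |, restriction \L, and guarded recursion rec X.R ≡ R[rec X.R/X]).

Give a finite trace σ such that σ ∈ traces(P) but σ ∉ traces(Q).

LTS(P): 3 reachable states
  p0 = a.b.(0 | 0) → ··a··> p1
  p1 = b.(0 | 0) → ··b··> p2
  p2 = 0 | 0 → ·
LTS(Q): 3 reachable states
  q0 = a.a.(0 | 0) → ··a··> q1
  q1 = a.(0 | 0) → ··a··> q2
  q2 = 0 | 0 → ·
Trace ⟨ab⟩ through P, begin at {p0}:
  after a @ step 1: {p1}
  after b @ step 2: {p2}
  ✓ P
Trace ⟨ab⟩ through Q, begin at {q0}:
  after a @ step 1: {q1}
  after b @ step 2: ∅  — Q cannot continue

ab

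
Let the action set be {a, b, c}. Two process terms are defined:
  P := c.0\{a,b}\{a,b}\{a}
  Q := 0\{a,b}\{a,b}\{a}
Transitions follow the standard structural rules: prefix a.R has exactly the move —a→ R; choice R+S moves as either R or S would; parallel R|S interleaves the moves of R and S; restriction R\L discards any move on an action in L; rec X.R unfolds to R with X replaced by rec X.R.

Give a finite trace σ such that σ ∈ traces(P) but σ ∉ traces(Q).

Reachable graph of P (2 states):
  s0 = c.0\{a,b}\{a,b}\{a} has moves ··c··> s1
  s1 = 0\{a,b}\{a,b}\{a} has moves ∅
Reachable graph of Q (1 states):
  t0 = 0\{a,b}\{a,b}\{a} has moves ∅
Executing c from P (initial set {s0}):
  [1] c ⇒ {s1}
  P completes σ.
Executing c from Q (initial set {t0}):
  [1] c ⇒ ∅  — Q cannot continue

c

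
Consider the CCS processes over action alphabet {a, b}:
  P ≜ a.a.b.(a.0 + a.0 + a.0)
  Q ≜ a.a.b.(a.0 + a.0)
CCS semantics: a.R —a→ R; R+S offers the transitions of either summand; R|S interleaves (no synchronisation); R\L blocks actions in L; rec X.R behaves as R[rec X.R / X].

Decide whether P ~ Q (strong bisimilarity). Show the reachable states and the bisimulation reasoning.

bisimilar

Reachable graph of P (5 states):
  s0 = a.a.b.(a.0 + a.0 + a.0) | =a=> s1
  s1 = a.b.(a.0 + a.0 + a.0) | =a=> s2
  s2 = b.(a.0 + a.0 + a.0) | =b=> s3
  s3 = a.0 + a.0 + a.0 | =a=> s4
  s4 = 0 | (no moves)
Reachable graph of Q (5 states):
  t0 = a.a.b.(a.0 + a.0) | =a=> t1
  t1 = a.b.(a.0 + a.0) | =a=> t2
  t2 = b.(a.0 + a.0) | =b=> t3
  t3 = a.0 + a.0 | =a=> t4
  t4 = 0 | (no moves)
Partition-refinement fixed point:
  B0 = {s0, t0}
  B1 = {s1, t1}
  B2 = {s2, t2}
  B3 = {s3, t3}
  B4 = {s4, t4}
s0 ∈ B0, t0 ∈ B0 → same block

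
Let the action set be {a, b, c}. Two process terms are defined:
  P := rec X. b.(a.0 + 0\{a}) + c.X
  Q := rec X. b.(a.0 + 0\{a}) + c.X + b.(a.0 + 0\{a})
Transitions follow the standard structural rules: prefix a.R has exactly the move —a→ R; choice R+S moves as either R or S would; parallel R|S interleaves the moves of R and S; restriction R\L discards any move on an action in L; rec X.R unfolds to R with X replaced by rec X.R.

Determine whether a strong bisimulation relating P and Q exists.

LTS(P): 3 reachable states
  p0 = rec X. b.(a.0 + 0\{a}) + c.X | =b=> p1, =c=> p0
  p1 = a.0 + 0\{a} | =a=> p2
  p2 = 0 | (no moves)
LTS(Q): 3 reachable states
  q0 = rec X. b.(a.0 + 0\{a}) + c.X + b.(a.0 + 0\{a}) | =b=> q1, =c=> q0
  q1 = a.0 + 0\{a} | =a=> q2
  q2 = 0 | (no moves)
Coarsest stable partition (strong bisimilarity classes):
  B0 = {p0, q0}
  B1 = {p1, q1}
  B2 = {p2, q2}
p0 ∈ B0, q0 ∈ B0 → same block

YES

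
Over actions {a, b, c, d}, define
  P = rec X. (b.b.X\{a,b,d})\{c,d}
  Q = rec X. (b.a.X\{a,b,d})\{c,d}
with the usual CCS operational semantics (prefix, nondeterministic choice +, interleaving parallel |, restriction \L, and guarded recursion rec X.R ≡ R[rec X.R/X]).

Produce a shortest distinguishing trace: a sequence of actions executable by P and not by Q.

bb

LTS(P): 3 reachable states
  p0 = rec X. (b.b.X\{a,b,d})\{c,d} | —b→ p1
  p1 = (b.(rec X. (b.b.X\{a,b,d})\{c,d})\{a,b,d})\{c,d} | —b→ p2
  p2 = (rec X. (b.b.X\{a,b,d})\{c,d})\{a,b,d}\{c,d} | deadlocked
LTS(Q): 3 reachable states
  q0 = rec X. (b.a.X\{a,b,d})\{c,d} | —b→ q1
  q1 = (a.(rec X. (b.a.X\{a,b,d})\{c,d})\{a,b,d})\{c,d} | —a→ q2
  q2 = (rec X. (b.a.X\{a,b,d})\{c,d})\{a,b,d}\{c,d} | deadlocked
Trace ⟨bb⟩ through P, begin at {p0}:
  after b @ step 1: {p1}
  after b @ step 2: {p2}
  ✓ P
Trace ⟨bb⟩ through Q, begin at {q0}:
  after b @ step 1: {q1}
  after b @ step 2: no successor for Q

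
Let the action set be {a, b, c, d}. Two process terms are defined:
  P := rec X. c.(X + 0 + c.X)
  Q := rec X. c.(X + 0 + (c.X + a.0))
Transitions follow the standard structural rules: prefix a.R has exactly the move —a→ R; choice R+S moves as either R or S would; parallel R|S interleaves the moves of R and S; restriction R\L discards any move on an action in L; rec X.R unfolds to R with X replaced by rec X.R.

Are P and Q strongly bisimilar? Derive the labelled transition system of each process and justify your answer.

LTS(P): 2 reachable states
  m0 = rec X. c.(X + 0 + c.X) | -c-> m1
  m1 = (rec X. c.(X + 0 + c.X)) + 0 + c.(rec X. c.(X + 0 + c.X)) | -c-> m0, -c-> m1
LTS(Q): 3 reachable states
  n0 = rec X. c.(X + 0 + (c.X + a.0)) | -c-> n1
  n1 = (rec X. c.(X + 0 + (c.X + a.0))) + 0 + (c.(rec X. c.(X + 0 + (c.X + a.0))) + a.0) | -a-> n2, -c-> n0, -c-> n1
  n2 = 0 | deadlocked
Coarsest stable partition (strong bisimilarity classes):
  B0 = {m0, m1}
  B1 = {n0}
  B2 = {n1}
  B3 = {n2}
m0 ∈ B0, n0 ∈ B1 → different blocks

P ≁ Q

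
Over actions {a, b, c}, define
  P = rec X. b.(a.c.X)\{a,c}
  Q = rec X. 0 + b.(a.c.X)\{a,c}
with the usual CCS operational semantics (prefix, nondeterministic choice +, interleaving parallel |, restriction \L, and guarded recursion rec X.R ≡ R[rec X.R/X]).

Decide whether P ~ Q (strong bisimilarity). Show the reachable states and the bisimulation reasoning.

YES

P's transition system — 2 states:
  u0 = rec X. b.(a.c.X)\{a,c} ⊢ —b→ u1
  u1 = (a.c.(rec X. b.(a.c.X)\{a,c}))\{a,c} ⊢ ·
Q's transition system — 2 states:
  v0 = rec X. 0 + b.(a.c.X)\{a,c} ⊢ —b→ v1
  v1 = (a.c.(rec X. 0 + b.(a.c.X)\{a,c}))\{a,c} ⊢ ·
Partition-refinement fixed point:
  B0 = {u0, v0}
  B1 = {u1, v1}
u0 ∈ B0, v0 ∈ B0 → same block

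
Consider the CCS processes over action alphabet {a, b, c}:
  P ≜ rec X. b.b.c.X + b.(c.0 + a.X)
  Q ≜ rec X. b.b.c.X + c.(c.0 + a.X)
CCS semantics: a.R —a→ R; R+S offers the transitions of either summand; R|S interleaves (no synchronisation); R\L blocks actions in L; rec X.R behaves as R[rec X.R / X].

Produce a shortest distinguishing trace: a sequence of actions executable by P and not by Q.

ba

LTS(P): 5 reachable states
  s0 = rec X. b.b.c.X + b.(c.0 + a.X) :: —b→ s1, —b→ s2
  s1 = b.c.(rec X. b.b.c.X + b.(c.0 + a.X)) :: —b→ s3
  s2 = c.0 + a.(rec X. b.b.c.X + b.(c.0 + a.X)) :: —a→ s0, —c→ s4
  s3 = c.(rec X. b.b.c.X + b.(c.0 + a.X)) :: —c→ s0
  s4 = 0 :: ∅
LTS(Q): 5 reachable states
  t0 = rec X. b.b.c.X + c.(c.0 + a.X) :: —b→ t1, —c→ t2
  t1 = b.c.(rec X. b.b.c.X + c.(c.0 + a.X)) :: —b→ t3
  t2 = c.0 + a.(rec X. b.b.c.X + c.(c.0 + a.X)) :: —a→ t0, —c→ t4
  t3 = c.(rec X. b.b.c.X + c.(c.0 + a.X)) :: —c→ t0
  t4 = 0 :: ∅
Executing ba from P (initial set {s0}):
  [1] b ⇒ {s1, s2}
  [2] a ⇒ {s0}
  — P admits the full trace.
Executing ba from Q (initial set {t0}):
  [1] b ⇒ {t1}
  [2] a ⇒ no successor for Q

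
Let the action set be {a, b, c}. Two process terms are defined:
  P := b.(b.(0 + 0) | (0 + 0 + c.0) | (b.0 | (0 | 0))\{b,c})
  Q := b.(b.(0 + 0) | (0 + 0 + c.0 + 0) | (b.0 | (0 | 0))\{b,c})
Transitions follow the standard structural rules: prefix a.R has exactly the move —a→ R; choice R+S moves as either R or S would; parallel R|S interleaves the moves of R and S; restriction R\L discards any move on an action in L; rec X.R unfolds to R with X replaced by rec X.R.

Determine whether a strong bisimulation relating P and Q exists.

LTS(P): 5 reachable states
  s0 = b.(b.(0 + 0) | (0 + 0 + c.0) | (b.0 | (0 | 0))\{b,c}) ⊢ --b--▸ s1
  s1 = b.(0 + 0) | (0 + 0 + c.0) | (b.0 | (0 | 0))\{b,c} ⊢ --b--▸ s2, --c--▸ s3
  s2 = (0 + 0) | (0 + 0 + c.0) | (b.0 | (0 | 0))\{b,c} ⊢ --c--▸ s4
  s3 = b.(0 + 0) | 0 | (b.0 | (0 | 0))\{b,c} ⊢ --b--▸ s4
  s4 = (0 + 0) | 0 | (b.0 | (0 | 0))\{b,c} ⊢ stopped
LTS(Q): 5 reachable states
  t0 = b.(b.(0 + 0) | (0 + 0 + c.0 + 0) | (b.0 | (0 | 0))\{b,c}) ⊢ --b--▸ t1
  t1 = b.(0 + 0) | (0 + 0 + c.0 + 0) | (b.0 | (0 | 0))\{b,c} ⊢ --b--▸ t2, --c--▸ t3
  t2 = (0 + 0) | (0 + 0 + c.0 + 0) | (b.0 | (0 | 0))\{b,c} ⊢ --c--▸ t4
  t3 = b.(0 + 0) | 0 | (b.0 | (0 | 0))\{b,c} ⊢ --b--▸ t4
  t4 = (0 + 0) | 0 | (b.0 | (0 | 0))\{b,c} ⊢ stopped
Coarsest stable partition (strong bisimilarity classes):
  B0 = {s0, t0}
  B1 = {s1, t1}
  B2 = {s2, t2}
  B3 = {s4, t4}
  B4 = {s3, t3}
s0 ∈ B0, t0 ∈ B0 → same block

YES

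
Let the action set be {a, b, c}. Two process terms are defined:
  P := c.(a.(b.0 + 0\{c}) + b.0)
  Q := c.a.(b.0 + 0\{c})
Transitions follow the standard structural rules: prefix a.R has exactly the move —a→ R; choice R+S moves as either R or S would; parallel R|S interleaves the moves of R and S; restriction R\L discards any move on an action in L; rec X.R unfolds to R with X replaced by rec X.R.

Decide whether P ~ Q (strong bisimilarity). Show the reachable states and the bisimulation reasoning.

LTS(P): 4 reachable states
  s0 = c.(a.(b.0 + 0\{c}) + b.0) | -c-> s1
  s1 = a.(b.0 + 0\{c}) + b.0 | -a-> s2, -b-> s3
  s2 = b.0 + 0\{c} | -b-> s3
  s3 = 0 | ·
LTS(Q): 4 reachable states
  t0 = c.a.(b.0 + 0\{c}) | -c-> t1
  t1 = a.(b.0 + 0\{c}) | -a-> t2
  t2 = b.0 + 0\{c} | -b-> t3
  t3 = 0 | ·
Partition-refinement fixed point:
  B0 = {s0}
  B1 = {s1}
  B2 = {s2, t2}
  B3 = {s3, t3}
  B4 = {t0}
  B5 = {t1}
s0 ∈ B0, t0 ∈ B4 → different blocks

NO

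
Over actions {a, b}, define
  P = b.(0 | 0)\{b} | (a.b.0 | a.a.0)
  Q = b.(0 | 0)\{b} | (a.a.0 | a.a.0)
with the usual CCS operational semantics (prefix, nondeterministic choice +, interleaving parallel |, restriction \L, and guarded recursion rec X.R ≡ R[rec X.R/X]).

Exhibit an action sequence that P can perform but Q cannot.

abb

P's transition system — 18 states:
  m0 = b.(0 | 0)\{b} | (a.b.0 | a.a.0) :: ··a··> m1, ··a··> m2, ··b··> m3
  m1 = b.(0 | 0)\{b} | (a.b.0 | a.0) :: ··a··> m4, ··a··> m5, ··b··> m6
  m2 = b.(0 | 0)\{b} | (b.0 | a.a.0) :: ··a··> m5, ··b··> m7, ··b··> m8
  m3 = (0 | 0)\{b} | (a.b.0 | a.a.0) :: ··a··> m6, ··a··> m7
  m4 = b.(0 | 0)\{b} | (a.b.0 | 0) :: ··a··> m9, ··b··> m10
  m5 = b.(0 | 0)\{b} | (b.0 | a.0) :: ··a··> m9, ··b··> m11, ··b··> m12
  m6 = (0 | 0)\{b} | (a.b.0 | a.0) :: ··a··> m10, ··a··> m11
  m7 = (0 | 0)\{b} | (b.0 | a.a.0) :: ··a··> m11, ··b··> m13
  m8 = b.(0 | 0)\{b} | (0 | a.a.0) :: ··a··> m12, ··b··> m13
  m9 = b.(0 | 0)\{b} | (b.0 | 0) :: ··b··> m14, ··b··> m15
  m10 = (0 | 0)\{b} | (a.b.0 | 0) :: ··a··> m14
  m11 = (0 | 0)\{b} | (b.0 | a.0) :: ··a··> m14, ··b··> m16
  m12 = b.(0 | 0)\{b} | (0 | a.0) :: ··a··> m15, ··b··> m16
  m13 = (0 | 0)\{b} | (0 | a.a.0) :: ··a··> m16
  m14 = (0 | 0)\{b} | (b.0 | 0) :: ··b··> m17
  m15 = b.(0 | 0)\{b} | (0 | 0) :: ··b··> m17
  m16 = (0 | 0)\{b} | (0 | a.0) :: ··a··> m17
  m17 = (0 | 0)\{b} | (0 | 0) :: stopped
Q's transition system — 18 states:
  n0 = b.(0 | 0)\{b} | (a.a.0 | a.a.0) :: ··a··> n1, ··a··> n2, ··b··> n3
  n1 = b.(0 | 0)\{b} | (a.0 | a.a.0) :: ··a··> n4, ··a··> n5, ··b··> n6
  n2 = b.(0 | 0)\{b} | (a.a.0 | a.0) :: ··a··> n5, ··a··> n7, ··b··> n8
  n3 = (0 | 0)\{b} | (a.a.0 | a.a.0) :: ··a··> n6, ··a··> n8
  n4 = b.(0 | 0)\{b} | (0 | a.a.0) :: ··a··> n9, ··b··> n10
  n5 = b.(0 | 0)\{b} | (a.0 | a.0) :: ··a··> n11, ··a··> n9, ··b··> n12
  n6 = (0 | 0)\{b} | (a.0 | a.a.0) :: ··a··> n10, ··a··> n12
  n7 = b.(0 | 0)\{b} | (a.a.0 | 0) :: ··a··> n11, ··b··> n13
  n8 = (0 | 0)\{b} | (a.a.0 | a.0) :: ··a··> n12, ··a··> n13
  n9 = b.(0 | 0)\{b} | (0 | a.0) :: ··a··> n14, ··b··> n15
  n10 = (0 | 0)\{b} | (0 | a.a.0) :: ··a··> n15
  n11 = b.(0 | 0)\{b} | (a.0 | 0) :: ··a··> n14, ··b··> n16
  n12 = (0 | 0)\{b} | (a.0 | a.0) :: ··a··> n15, ··a··> n16
  n13 = (0 | 0)\{b} | (a.a.0 | 0) :: ··a··> n16
  n14 = b.(0 | 0)\{b} | (0 | 0) :: ··b··> n17
  n15 = (0 | 0)\{b} | (0 | a.0) :: ··a··> n17
  n16 = (0 | 0)\{b} | (a.0 | 0) :: ··a··> n17
  n17 = (0 | 0)\{b} | (0 | 0) :: stopped
Run σ = ⟨abb⟩ on P: start {m0}
  [1] a ⇒ {m1, m2}
  [2] b ⇒ {m6, m7, m8}
  [3] b ⇒ {m13}
  — P admits the full trace.
Run σ = ⟨abb⟩ on Q: start {n0}
  [1] a ⇒ {n1, n2}
  [2] b ⇒ {n6, n8}
  [3] b ⇒ no successor for Q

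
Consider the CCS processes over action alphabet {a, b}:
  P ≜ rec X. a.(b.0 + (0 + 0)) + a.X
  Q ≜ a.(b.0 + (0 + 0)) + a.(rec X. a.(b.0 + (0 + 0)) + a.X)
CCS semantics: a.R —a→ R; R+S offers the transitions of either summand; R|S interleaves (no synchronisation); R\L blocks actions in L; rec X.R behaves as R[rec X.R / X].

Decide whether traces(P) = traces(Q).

P's transition system — 3 states:
  s0 = rec X. a.(b.0 + (0 + 0)) + a.X | --a--▸ s0, --a--▸ s1
  s1 = b.0 + (0 + 0) | --b--▸ s2
  s2 = 0 | (no moves)
Q's transition system — 4 states:
  t0 = a.(b.0 + (0 + 0)) + a.(rec X. a.(b.0 + (0 + 0)) + a.X) | --a--▸ t1, --a--▸ t2
  t1 = b.0 + (0 + 0) | --b--▸ t3
  t2 = rec X. a.(b.0 + (0 + 0)) + a.X | --a--▸ t1, --a--▸ t2
  t3 = 0 | (no moves)
Bisimilarity quotient blocks:
  B0 = {s0, t0, t2}
  B1 = {s1, t1}
  B2 = {s2, t3}
s0 ∈ B0, t0 ∈ B0 → same block
Bisimilar ⇒ trace-equivalent.

trace-equivalent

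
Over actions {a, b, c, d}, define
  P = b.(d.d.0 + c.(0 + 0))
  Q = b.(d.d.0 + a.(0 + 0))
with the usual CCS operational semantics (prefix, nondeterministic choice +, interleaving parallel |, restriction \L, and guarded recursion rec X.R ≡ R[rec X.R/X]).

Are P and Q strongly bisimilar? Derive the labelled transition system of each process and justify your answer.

not bisimilar

Reachable graph of P (5 states):
  u0 = b.(d.d.0 + c.(0 + 0)) | -b-> u1
  u1 = d.d.0 + c.(0 + 0) | -c-> u2, -d-> u3
  u2 = 0 + 0 | ·
  u3 = d.0 | -d-> u4
  u4 = 0 | ·
Reachable graph of Q (5 states):
  v0 = b.(d.d.0 + a.(0 + 0)) | -b-> v1
  v1 = d.d.0 + a.(0 + 0) | -a-> v2, -d-> v3
  v2 = 0 + 0 | ·
  v3 = d.0 | -d-> v4
  v4 = 0 | ·
Bisimilarity quotient blocks:
  B0 = {u0}
  B1 = {u1}
  B2 = {u3, v3}
  B3 = {u2, u4, v2, v4}
  B4 = {v0}
  B5 = {v1}
u0 ∈ B0, v0 ∈ B4 → different blocks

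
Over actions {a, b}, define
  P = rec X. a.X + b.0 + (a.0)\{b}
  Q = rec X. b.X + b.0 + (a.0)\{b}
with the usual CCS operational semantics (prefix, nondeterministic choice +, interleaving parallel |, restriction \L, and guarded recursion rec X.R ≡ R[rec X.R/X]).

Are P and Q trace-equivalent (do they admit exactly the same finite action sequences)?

LTS(P): 3 reachable states
  m0 = rec X. a.X + b.0 + (a.0)\{b} | —a→ m0, —a→ m1, —b→ m2
  m1 = 0\{b} | ·
  m2 = 0 | ·
LTS(Q): 3 reachable states
  n0 = rec X. b.X + b.0 + (a.0)\{b} | —a→ n1, —b→ n0, —b→ n2
  n1 = 0\{b} | ·
  n2 = 0 | ·
Run σ = ⟨aa⟩ on P: start {m0}
  after a @ step 1: {m0, m1}
  after a @ step 2: {m0, m1}
  ✓ P
Run σ = ⟨aa⟩ on Q: start {n0}
  after a @ step 1: {n1}
  after a @ step 2: ∅ (Q stuck)

traces(P) ≠ traces(Q) — witness ⟨aa⟩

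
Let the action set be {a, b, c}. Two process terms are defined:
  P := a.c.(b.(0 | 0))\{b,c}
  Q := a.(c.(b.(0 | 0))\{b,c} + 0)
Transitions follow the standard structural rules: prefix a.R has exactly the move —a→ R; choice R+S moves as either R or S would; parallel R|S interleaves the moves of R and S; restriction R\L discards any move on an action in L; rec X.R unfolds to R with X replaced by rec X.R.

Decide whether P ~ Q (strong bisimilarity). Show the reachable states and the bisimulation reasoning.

P's transition system — 3 states:
  m0 = a.c.(b.(0 | 0))\{b,c} :: ··a··> m1
  m1 = c.(b.(0 | 0))\{b,c} :: ··c··> m2
  m2 = (b.(0 | 0))\{b,c} :: (no moves)
Q's transition system — 3 states:
  n0 = a.(c.(b.(0 | 0))\{b,c} + 0) :: ··a··> n1
  n1 = c.(b.(0 | 0))\{b,c} + 0 :: ··c··> n2
  n2 = (b.(0 | 0))\{b,c} :: (no moves)
Coarsest stable partition (strong bisimilarity classes):
  B0 = {m0, n0}
  B1 = {m1, n1}
  B2 = {m2, n2}
m0 ∈ B0, n0 ∈ B0 → same block

YES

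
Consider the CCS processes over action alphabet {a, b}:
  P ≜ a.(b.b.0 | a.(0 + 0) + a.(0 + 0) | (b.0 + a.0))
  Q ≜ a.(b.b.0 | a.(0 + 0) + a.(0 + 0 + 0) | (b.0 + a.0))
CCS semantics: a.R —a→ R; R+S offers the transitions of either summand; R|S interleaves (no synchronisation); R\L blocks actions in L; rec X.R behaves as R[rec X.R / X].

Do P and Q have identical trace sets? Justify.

YES

Reachable graph of P (10 states):
  p0 = a.(b.b.0 | a.(0 + 0) + a.(0 + 0) | (b.0 + a.0)) | =a=> p1
  p1 = b.b.0 | a.(0 + 0) + a.(0 + 0) | (b.0 + a.0) | =a=> p2, =a=> p3, =a=> p4, =b=> p3, =b=> p5
  p2 = (0 + 0) | (b.0 + a.0) | =a=> p6, =b=> p6
  p3 = a.(0 + 0) | 0 | =a=> p6
  p4 = b.b.0 | (0 + 0) | =b=> p7
  p5 = b.0 | a.(0 + 0) | =a=> p7, =b=> p8
  p6 = (0 + 0) | 0 | ∅
  p7 = b.0 | (0 + 0) | =b=> p9
  p8 = 0 | a.(0 + 0) | =a=> p9
  p9 = 0 | (0 + 0) | ∅
Reachable graph of Q (10 states):
  q0 = a.(b.b.0 | a.(0 + 0) + a.(0 + 0 + 0) | (b.0 + a.0)) | =a=> q1
  q1 = b.b.0 | a.(0 + 0) + a.(0 + 0 + 0) | (b.0 + a.0) | =a=> q2, =a=> q3, =a=> q4, =b=> q3, =b=> q5
  q2 = (0 + 0 + 0) | (b.0 + a.0) | =a=> q6, =b=> q6
  q3 = a.(0 + 0 + 0) | 0 | =a=> q6
  q4 = b.b.0 | (0 + 0) | =b=> q7
  q5 = b.0 | a.(0 + 0) | =a=> q7, =b=> q8
  q6 = (0 + 0 + 0) | 0 | ∅
  q7 = b.0 | (0 + 0) | =b=> q9
  q8 = 0 | a.(0 + 0) | =a=> q9
  q9 = 0 | (0 + 0) | ∅
Partition-refinement fixed point:
  B0 = {p0, q0}
  B1 = {p1, q1}
  B2 = {p5, q5}
  B3 = {p7, q7}
  B4 = {p6, p9, q6, q9}
  B5 = {p3, p8, q3, q8}
  B6 = {p2, q2}
  B7 = {p4, q4}
p0 ∈ B0, q0 ∈ B0 → same block
Bisimilar ⇒ trace-equivalent.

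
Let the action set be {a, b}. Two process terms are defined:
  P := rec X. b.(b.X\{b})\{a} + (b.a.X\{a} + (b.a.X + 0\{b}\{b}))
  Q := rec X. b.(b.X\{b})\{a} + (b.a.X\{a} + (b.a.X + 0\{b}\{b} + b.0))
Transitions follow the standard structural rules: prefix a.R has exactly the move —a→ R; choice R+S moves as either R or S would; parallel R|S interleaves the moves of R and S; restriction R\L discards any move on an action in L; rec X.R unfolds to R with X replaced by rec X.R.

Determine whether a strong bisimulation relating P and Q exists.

P's transition system — 10 states:
  s0 = rec X. b.(b.X\{b})\{a} + (b.a.X\{a} + (b.a.X + 0\{b}\{b})) ⊢ =b=> s1, =b=> s2, =b=> s3
  s1 = (b.(rec X. b.(b.X\{b})\{a} + (b.a.X\{a} + (b.a.X + 0\{b}\{b})))\{b})\{a} ⊢ =b=> s4
  s2 = a.(rec X. b.(b.X\{b})\{a} + (b.a.X\{a} + (b.a.X + 0\{b}\{b}))) ⊢ =a=> s0
  s3 = a.(rec X. b.(b.X\{b})\{a} + (b.a.X\{a} + (b.a.X + 0\{b}\{b})))\{a} ⊢ =a=> s5
  s4 = (rec X. b.(b.X\{b})\{a} + (b.a.X\{a} + (b.a.X + 0\{b}\{b})))\{b}\{a} ⊢ deadlocked
  s5 = (rec X. b.(b.X\{b})\{a} + (b.a.X\{a} + (b.a.X + 0\{b}\{b})))\{a} ⊢ =b=> s6, =b=> s7, =b=> s8
  s6 = (a.(rec X. b.(b.X\{b})\{a} + (b.a.X\{a} + (b.a.X + 0\{b}\{b}))))\{a} ⊢ deadlocked
  s7 = (a.(rec X. b.(b.X\{b})\{a} + (b.a.X\{a} + (b.a.X + 0\{b}\{b})))\{a})\{a} ⊢ deadlocked
  s8 = (b.(rec X. b.(b.X\{b})\{a} + (b.a.X\{a} + (b.a.X + 0\{b}\{b})))\{b})\{a}\{a} ⊢ =b=> s9
  s9 = (rec X. b.(b.X\{b})\{a} + (b.a.X\{a} + (b.a.X + 0\{b}\{b})))\{b}\{a}\{a} ⊢ deadlocked
Q's transition system — 12 states:
  t0 = rec X. b.(b.X\{b})\{a} + (b.a.X\{a} + (b.a.X + 0\{b}\{b} + b.0)) ⊢ =b=> t1, =b=> t2, =b=> t3, =b=> t4
  t1 = (b.(rec X. b.(b.X\{b})\{a} + (b.a.X\{a} + (b.a.X + 0\{b}\{b} + b.0)))\{b})\{a} ⊢ =b=> t5
  t2 = 0 ⊢ deadlocked
  t3 = a.(rec X. b.(b.X\{b})\{a} + (b.a.X\{a} + (b.a.X + 0\{b}\{b} + b.0))) ⊢ =a=> t0
  t4 = a.(rec X. b.(b.X\{b})\{a} + (b.a.X\{a} + (b.a.X + 0\{b}\{b} + b.0)))\{a} ⊢ =a=> t6
  t5 = (rec X. b.(b.X\{b})\{a} + (b.a.X\{a} + (b.a.X + 0\{b}\{b} + b.0)))\{b}\{a} ⊢ deadlocked
  t6 = (rec X. b.(b.X\{b})\{a} + (b.a.X\{a} + (b.a.X + 0\{b}\{b} + b.0)))\{a} ⊢ =b=> t10, =b=> t7, =b=> t8, =b=> t9
  t7 = (a.(rec X. b.(b.X\{b})\{a} + (b.a.X\{a} + (b.a.X + 0\{b}\{b} + b.0))))\{a} ⊢ deadlocked
  t8 = (a.(rec X. b.(b.X\{b})\{a} + (b.a.X\{a} + (b.a.X + 0\{b}\{b} + b.0)))\{a})\{a} ⊢ deadlocked
  t9 = (b.(rec X. b.(b.X\{b})\{a} + (b.a.X\{a} + (b.a.X + 0\{b}\{b} + b.0)))\{b})\{a}\{a} ⊢ =b=> t11
  t10 = 0\{a} ⊢ deadlocked
  t11 = (rec X. b.(b.X\{b})\{a} + (b.a.X\{a} + (b.a.X + 0\{b}\{b} + b.0)))\{b}\{a}\{a} ⊢ deadlocked
Coarsest stable partition (strong bisimilarity classes):
  B0 = {s0}
  B1 = {s2}
  B2 = {s1, s8, t1, t9}
  B3 = {s4, s6, s7, s9, t10, t11, t2, t5, t7, t8}
  B4 = {s3, t4}
  B5 = {s5, t6}
  B6 = {t0}
  B7 = {t3}
s0 ∈ B0, t0 ∈ B6 → different blocks

P ≁ Q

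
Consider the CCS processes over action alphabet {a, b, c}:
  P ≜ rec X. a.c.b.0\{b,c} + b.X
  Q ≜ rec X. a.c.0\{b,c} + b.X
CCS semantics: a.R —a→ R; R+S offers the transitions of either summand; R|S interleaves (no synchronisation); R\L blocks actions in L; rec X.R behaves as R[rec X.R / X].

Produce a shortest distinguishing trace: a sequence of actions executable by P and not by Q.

LTS(P): 4 reachable states
  u0 = rec X. a.c.b.0\{b,c} + b.X | -a-> u1, -b-> u0
  u1 = c.b.0\{b,c} | -c-> u2
  u2 = b.0\{b,c} | -b-> u3
  u3 = 0\{b,c} | deadlocked
LTS(Q): 3 reachable states
  v0 = rec X. a.c.0\{b,c} + b.X | -a-> v1, -b-> v0
  v1 = c.0\{b,c} | -c-> v2
  v2 = 0\{b,c} | deadlocked
Executing acb from P (initial set {u0}):
  step 1 (a): {u1}
  step 2 (c): {u2}
  step 3 (b): {u3}
  ✓ P
Executing acb from Q (initial set {v0}):
  step 1 (a): {v1}
  step 2 (c): {v2}
  step 3 (b): ∅ (Q stuck)

acb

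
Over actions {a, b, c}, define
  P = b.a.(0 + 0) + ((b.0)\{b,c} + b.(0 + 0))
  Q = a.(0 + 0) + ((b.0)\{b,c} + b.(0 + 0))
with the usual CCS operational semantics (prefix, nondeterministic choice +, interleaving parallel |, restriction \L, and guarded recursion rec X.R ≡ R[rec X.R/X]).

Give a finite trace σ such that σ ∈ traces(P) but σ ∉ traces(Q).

ba

P's transition system — 3 states:
  s0 = b.a.(0 + 0) + ((b.0)\{b,c} + b.(0 + 0)) has moves =b=> s1, =b=> s2
  s1 = 0 + 0 has moves ·
  s2 = a.(0 + 0) has moves =a=> s1
Q's transition system — 2 states:
  t0 = a.(0 + 0) + ((b.0)\{b,c} + b.(0 + 0)) has moves =a=> t1, =b=> t1
  t1 = 0 + 0 has moves ·
Executing ba from P (initial set {s0}):
  after b @ step 1: {s1, s2}
  after a @ step 2: {s1}
  P completes σ.
Executing ba from Q (initial set {t0}):
  after b @ step 1: {t1}
  after a @ step 2: no successor for Q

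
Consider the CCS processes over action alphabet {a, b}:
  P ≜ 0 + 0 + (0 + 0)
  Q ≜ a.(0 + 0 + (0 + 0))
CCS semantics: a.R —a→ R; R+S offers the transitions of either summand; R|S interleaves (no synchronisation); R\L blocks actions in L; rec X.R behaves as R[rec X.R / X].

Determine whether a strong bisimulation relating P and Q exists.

Reachable graph of P (1 states):
  u0 = 0 + 0 + (0 + 0) has moves deadlocked
Reachable graph of Q (2 states):
  v0 = a.(0 + 0 + (0 + 0)) has moves ··a··> v1
  v1 = 0 + 0 + (0 + 0) has moves deadlocked
Partition-refinement fixed point:
  B0 = {u0, v1}
  B1 = {v0}
u0 ∈ B0, v0 ∈ B1 → different blocks

NO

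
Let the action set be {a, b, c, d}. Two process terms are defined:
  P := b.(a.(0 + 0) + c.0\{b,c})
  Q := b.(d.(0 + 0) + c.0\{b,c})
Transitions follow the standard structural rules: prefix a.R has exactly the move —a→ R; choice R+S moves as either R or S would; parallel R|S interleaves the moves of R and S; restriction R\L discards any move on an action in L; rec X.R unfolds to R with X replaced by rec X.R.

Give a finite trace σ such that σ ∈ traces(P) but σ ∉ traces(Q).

ba

Reachable graph of P (4 states):
  s0 = b.(a.(0 + 0) + c.0\{b,c}) | ··b··> s1
  s1 = a.(0 + 0) + c.0\{b,c} | ··a··> s2, ··c··> s3
  s2 = 0 + 0 | ∅
  s3 = 0\{b,c} | ∅
Reachable graph of Q (4 states):
  t0 = b.(d.(0 + 0) + c.0\{b,c}) | ··b··> t1
  t1 = d.(0 + 0) + c.0\{b,c} | ··c··> t2, ··d··> t3
  t2 = 0\{b,c} | ∅
  t3 = 0 + 0 | ∅
Executing ba from P (initial set {s0}):
  after b @ step 1: {s1}
  after a @ step 2: {s2}
  ✓ P
Executing ba from Q (initial set {t0}):
  after b @ step 1: {t1}
  after a @ step 2: no successor for Q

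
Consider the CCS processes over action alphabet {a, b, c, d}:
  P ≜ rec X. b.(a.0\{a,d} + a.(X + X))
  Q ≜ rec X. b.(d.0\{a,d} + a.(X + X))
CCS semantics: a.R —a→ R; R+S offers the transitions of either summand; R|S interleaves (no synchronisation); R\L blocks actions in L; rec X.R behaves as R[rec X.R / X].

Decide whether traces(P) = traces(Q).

Reachable graph of P (4 states):
  m0 = rec X. b.(a.0\{a,d} + a.(X + X)) | —b→ m1
  m1 = a.0\{a,d} + a.((rec X. b.(a.0\{a,d} + a.(X + X))) + (rec X. b.(a.0\{a,d} + a.(X + X)))) | —a→ m2, —a→ m3
  m2 = (rec X. b.(a.0\{a,d} + a.(X + X))) + (rec X. b.(a.0\{a,d} + a.(X + X))) | —b→ m1
  m3 = 0\{a,d} | stopped
Reachable graph of Q (4 states):
  n0 = rec X. b.(d.0\{a,d} + a.(X + X)) | —b→ n1
  n1 = d.0\{a,d} + a.((rec X. b.(d.0\{a,d} + a.(X + X))) + (rec X. b.(d.0\{a,d} + a.(X + X)))) | —a→ n2, —d→ n3
  n2 = (rec X. b.(d.0\{a,d} + a.(X + X))) + (rec X. b.(d.0\{a,d} + a.(X + X))) | —b→ n1
  n3 = 0\{a,d} | stopped
Trace ⟨bd⟩ through Q, begin at {n0}:
  [1] b ⇒ {n1}
  [2] d ⇒ {n3}
  Q completes σ.
Trace ⟨bd⟩ through P, begin at {m0}:
  [1] b ⇒ {m1}
  [2] d ⇒ ∅ (P stuck)

trace-distinct — witness ⟨bd⟩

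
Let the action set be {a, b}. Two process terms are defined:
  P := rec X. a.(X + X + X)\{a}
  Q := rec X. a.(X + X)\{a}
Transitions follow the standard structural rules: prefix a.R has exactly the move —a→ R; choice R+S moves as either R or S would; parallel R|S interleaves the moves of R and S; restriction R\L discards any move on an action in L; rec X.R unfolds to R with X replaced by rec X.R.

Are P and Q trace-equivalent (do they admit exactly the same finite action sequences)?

trace-equivalent

P's transition system — 2 states:
  p0 = rec X. a.(X + X + X)\{a} → —a→ p1
  p1 = ((rec X. a.(X + X + X)\{a}) + (rec X. a.(X + X + X)\{a}) + (rec X. a.(X + X + X)\{a}))\{a} → ·
Q's transition system — 2 states:
  q0 = rec X. a.(X + X)\{a} → —a→ q1
  q1 = ((rec X. a.(X + X)\{a}) + (rec X. a.(X + X)\{a}))\{a} → ·
Partition-refinement fixed point:
  B0 = {p0, q0}
  B1 = {p1, q1}
p0 ∈ B0, q0 ∈ B0 → same block
Bisimilar ⇒ trace-equivalent.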